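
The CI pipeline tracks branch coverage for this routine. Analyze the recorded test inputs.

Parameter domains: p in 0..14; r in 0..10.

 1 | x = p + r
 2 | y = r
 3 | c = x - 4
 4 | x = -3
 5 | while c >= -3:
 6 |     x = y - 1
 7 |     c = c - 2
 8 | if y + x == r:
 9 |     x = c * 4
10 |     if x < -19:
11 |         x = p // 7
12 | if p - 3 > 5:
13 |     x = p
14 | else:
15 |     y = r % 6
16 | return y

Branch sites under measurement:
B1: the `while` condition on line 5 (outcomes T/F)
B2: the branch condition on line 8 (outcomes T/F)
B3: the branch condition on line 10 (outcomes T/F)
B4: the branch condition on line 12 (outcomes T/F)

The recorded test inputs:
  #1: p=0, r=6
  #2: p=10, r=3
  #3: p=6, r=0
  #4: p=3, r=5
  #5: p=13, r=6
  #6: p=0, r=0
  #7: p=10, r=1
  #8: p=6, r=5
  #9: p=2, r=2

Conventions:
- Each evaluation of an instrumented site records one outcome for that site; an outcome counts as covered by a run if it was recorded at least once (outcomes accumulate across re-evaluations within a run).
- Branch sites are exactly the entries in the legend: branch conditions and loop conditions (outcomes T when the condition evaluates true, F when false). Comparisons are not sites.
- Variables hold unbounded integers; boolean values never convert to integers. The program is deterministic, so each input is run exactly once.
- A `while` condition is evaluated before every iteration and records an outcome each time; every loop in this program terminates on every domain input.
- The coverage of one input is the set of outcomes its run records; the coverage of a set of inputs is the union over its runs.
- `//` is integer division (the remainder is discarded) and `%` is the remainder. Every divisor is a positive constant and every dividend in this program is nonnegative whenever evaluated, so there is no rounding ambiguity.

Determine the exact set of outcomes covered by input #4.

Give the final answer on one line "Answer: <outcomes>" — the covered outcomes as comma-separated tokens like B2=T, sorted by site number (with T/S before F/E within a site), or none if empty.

Tracing the run of input #4 (p=3, r=5):
  B1->T, B1->T, B1->T, B1->T, B1->F, B2->F, B4->F
as a set, this run covers: B1=T, B1=F, B2=F, B4=F

Answer: B1=T, B1=F, B2=F, B4=F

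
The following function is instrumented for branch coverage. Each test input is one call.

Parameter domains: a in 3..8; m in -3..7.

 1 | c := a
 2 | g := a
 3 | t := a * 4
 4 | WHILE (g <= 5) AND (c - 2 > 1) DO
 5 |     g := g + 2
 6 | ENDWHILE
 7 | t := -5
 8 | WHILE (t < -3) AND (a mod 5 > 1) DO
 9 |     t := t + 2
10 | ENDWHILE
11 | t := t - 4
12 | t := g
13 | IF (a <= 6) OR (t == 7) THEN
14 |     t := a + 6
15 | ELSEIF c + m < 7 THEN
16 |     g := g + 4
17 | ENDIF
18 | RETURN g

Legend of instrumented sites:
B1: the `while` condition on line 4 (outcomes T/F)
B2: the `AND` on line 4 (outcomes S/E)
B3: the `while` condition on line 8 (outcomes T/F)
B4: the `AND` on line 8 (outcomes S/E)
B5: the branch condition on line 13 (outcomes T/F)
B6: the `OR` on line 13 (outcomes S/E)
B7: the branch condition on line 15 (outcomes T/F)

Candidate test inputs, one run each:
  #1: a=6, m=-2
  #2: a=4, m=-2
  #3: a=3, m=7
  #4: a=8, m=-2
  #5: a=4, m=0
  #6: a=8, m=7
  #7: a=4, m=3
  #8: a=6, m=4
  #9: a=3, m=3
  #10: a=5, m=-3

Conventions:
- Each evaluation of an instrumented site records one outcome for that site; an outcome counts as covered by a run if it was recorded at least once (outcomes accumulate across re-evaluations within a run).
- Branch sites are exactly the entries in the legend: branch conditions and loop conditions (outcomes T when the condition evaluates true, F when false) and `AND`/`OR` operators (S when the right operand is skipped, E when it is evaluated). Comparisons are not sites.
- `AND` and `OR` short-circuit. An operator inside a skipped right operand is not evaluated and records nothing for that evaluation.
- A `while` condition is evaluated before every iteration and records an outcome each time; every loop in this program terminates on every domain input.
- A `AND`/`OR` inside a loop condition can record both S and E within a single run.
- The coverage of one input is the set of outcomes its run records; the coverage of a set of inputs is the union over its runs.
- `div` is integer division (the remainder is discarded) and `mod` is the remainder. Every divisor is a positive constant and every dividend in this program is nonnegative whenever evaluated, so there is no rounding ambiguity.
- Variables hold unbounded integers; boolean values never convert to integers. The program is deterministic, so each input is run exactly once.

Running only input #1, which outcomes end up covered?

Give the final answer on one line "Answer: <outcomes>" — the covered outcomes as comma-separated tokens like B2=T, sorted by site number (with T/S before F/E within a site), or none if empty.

Simulating input #1 (a=6, m=-2) step by step:
  B2->S, B1->F, B4->E, B3->F, B6->S, B5->T
distinct outcomes covered: B1=F, B2=S, B3=F, B4=E, B5=T, B6=S

Answer: B1=F, B2=S, B3=F, B4=E, B5=T, B6=S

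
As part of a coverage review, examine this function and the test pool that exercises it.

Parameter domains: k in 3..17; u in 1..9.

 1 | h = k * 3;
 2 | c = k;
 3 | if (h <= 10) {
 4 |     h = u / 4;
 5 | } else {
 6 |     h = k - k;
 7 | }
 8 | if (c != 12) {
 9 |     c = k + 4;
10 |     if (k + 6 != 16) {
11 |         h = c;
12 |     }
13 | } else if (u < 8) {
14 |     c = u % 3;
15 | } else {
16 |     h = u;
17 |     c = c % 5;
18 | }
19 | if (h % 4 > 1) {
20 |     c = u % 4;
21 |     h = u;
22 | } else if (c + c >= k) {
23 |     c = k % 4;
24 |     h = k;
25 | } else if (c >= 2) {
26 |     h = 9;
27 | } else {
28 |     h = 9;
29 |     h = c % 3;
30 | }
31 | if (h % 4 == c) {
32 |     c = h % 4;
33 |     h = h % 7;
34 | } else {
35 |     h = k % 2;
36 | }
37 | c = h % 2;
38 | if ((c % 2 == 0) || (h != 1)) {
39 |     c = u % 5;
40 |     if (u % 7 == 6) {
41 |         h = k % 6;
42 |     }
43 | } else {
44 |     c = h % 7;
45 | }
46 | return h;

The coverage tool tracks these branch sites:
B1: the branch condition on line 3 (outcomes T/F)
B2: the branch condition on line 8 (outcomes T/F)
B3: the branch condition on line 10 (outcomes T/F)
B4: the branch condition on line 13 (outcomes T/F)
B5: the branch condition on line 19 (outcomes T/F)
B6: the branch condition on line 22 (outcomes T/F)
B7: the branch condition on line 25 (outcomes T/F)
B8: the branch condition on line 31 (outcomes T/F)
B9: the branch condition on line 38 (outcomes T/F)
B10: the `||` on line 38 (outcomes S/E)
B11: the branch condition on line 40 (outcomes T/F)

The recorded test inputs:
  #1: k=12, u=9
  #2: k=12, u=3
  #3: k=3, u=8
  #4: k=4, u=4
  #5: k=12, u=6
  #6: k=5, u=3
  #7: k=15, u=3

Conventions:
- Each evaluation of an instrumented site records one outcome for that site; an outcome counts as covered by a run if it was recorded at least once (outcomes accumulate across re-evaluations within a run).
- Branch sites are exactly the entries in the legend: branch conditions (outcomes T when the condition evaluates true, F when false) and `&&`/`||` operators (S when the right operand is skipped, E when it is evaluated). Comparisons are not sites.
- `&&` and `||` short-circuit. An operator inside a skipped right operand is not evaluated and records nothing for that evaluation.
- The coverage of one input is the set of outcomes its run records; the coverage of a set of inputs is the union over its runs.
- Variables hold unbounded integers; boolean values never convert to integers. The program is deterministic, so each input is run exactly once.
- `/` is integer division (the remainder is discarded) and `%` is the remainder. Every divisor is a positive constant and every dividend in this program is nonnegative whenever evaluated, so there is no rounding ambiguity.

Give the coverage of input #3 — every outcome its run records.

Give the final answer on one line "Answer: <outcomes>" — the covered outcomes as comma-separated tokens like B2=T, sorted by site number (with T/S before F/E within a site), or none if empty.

Running input #3 (k=3, u=8), event by event:
  B1->T, B2->T, B3->T, B5->T, B8->T, B10->E, B9->F
as a set, this run covers: B1=T, B2=T, B3=T, B5=T, B8=T, B9=F, B10=E

Answer: B1=T, B2=T, B3=T, B5=T, B8=T, B9=F, B10=E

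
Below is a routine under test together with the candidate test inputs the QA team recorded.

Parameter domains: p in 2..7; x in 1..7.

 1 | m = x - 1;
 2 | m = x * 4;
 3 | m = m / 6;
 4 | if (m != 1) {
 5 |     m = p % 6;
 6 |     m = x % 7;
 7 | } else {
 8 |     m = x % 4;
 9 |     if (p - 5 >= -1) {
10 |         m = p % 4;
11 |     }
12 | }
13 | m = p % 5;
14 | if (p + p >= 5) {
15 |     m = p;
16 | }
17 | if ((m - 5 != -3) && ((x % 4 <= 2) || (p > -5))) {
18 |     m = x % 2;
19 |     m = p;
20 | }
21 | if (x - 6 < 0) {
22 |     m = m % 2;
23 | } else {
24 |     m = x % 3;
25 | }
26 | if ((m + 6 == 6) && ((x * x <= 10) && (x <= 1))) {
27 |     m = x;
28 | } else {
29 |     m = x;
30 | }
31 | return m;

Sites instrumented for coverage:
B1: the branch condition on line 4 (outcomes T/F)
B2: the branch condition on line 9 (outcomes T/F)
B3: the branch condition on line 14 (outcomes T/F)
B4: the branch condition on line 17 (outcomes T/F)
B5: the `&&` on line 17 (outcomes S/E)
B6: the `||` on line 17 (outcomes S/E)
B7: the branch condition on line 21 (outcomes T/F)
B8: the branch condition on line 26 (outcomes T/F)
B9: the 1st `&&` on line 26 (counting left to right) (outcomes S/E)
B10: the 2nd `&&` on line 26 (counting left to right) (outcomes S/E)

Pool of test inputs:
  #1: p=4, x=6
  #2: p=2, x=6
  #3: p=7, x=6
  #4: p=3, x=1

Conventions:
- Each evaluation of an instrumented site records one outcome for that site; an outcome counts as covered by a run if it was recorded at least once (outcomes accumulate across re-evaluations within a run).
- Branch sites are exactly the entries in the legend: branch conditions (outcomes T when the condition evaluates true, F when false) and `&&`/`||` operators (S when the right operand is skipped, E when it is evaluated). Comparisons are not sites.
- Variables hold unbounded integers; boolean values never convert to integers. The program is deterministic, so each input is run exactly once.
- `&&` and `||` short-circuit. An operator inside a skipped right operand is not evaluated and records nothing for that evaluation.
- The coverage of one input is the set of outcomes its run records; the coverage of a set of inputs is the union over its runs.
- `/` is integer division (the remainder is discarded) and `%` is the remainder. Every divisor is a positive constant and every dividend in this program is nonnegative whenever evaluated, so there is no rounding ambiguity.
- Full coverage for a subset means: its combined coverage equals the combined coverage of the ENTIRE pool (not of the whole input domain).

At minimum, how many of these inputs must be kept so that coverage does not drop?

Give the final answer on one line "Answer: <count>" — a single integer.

input #1, p=4, x=6: events B1->T, B3->T, B5->E, B6->S, B4->T, B7->F, B9->E, B10->S, B8->F; outcomes B1=T, B3=T, B4=T, B5=E, B6=S, B7=F, B8=F, B9=E, B10=S
input #2, p=2, x=6: events B1->T, B3->F, B5->S, B4->F, B7->F, B9->E, B10->S, B8->F; outcomes B1=T, B3=F, B4=F, B5=S, B7=F, B8=F, B9=E, B10=S
input #3, p=7, x=6: events B1->T, B3->T, B5->E, B6->S, B4->T, B7->F, B9->E, B10->S, B8->F; outcomes B1=T, B3=T, B4=T, B5=E, B6=S, B7=F, B8=F, B9=E, B10=S
input #4, p=3, x=1: events B1->T, B3->T, B5->E, B6->S, B4->T, B7->T, B9->S, B8->F; outcomes B1=T, B3=T, B4=T, B5=E, B6=S, B7=T, B8=F, B9=S
together the pool reaches 14 outcomes: B1=T, B3=T, B3=F, B4=T, B4=F, B5=S, B5=E, B6=S, B7=T, B7=F, B8=F, B9=S, B9=E, B10=S
checked all size-1 subsets: none covers 14 outcomes (max 9/14)
the canonical winner is {2, 4}: size 2, full 14-outcome coverage, earliest index list among size-2 covers

Answer: 2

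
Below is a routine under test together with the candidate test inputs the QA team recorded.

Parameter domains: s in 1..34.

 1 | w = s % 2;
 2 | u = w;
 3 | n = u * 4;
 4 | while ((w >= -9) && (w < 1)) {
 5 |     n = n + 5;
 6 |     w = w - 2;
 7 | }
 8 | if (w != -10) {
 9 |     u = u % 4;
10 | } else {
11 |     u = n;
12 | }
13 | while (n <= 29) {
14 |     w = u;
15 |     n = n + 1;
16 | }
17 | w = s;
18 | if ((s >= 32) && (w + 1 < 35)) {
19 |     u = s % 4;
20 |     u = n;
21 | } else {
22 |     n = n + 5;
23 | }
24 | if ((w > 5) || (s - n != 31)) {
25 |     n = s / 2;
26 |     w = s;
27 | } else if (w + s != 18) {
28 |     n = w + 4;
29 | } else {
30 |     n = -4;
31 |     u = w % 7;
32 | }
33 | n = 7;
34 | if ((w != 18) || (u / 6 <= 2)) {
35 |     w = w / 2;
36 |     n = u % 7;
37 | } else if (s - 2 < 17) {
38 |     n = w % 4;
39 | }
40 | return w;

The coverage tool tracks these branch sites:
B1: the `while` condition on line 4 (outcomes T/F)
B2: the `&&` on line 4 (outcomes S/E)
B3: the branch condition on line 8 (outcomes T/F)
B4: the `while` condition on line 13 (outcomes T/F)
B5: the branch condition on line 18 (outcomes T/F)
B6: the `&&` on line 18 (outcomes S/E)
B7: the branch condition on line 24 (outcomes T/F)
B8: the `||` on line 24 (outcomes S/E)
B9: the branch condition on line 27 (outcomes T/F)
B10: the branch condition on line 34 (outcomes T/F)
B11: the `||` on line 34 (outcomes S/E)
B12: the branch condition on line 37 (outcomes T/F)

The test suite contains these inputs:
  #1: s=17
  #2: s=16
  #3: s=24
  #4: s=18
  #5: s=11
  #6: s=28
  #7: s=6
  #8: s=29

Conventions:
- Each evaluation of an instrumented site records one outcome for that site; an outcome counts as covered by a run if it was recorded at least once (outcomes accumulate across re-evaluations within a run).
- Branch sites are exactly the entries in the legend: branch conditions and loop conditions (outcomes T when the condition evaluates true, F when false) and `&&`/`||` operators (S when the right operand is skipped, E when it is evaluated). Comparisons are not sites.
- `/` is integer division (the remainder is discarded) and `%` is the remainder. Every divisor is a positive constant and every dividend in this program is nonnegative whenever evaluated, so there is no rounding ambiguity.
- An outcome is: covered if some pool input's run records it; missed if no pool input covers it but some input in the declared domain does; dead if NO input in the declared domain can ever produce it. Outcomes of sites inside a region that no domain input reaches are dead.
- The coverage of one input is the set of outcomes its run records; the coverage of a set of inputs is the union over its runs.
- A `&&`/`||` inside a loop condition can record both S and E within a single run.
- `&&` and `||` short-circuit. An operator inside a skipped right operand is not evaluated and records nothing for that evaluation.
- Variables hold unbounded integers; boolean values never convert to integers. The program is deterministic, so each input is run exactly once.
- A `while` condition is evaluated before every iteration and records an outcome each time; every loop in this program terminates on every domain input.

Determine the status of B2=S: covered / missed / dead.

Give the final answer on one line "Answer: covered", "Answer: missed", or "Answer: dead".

B2=S is recorded by pool input(s) 2, 3, 4, 6, 7 -> covered

Answer: covered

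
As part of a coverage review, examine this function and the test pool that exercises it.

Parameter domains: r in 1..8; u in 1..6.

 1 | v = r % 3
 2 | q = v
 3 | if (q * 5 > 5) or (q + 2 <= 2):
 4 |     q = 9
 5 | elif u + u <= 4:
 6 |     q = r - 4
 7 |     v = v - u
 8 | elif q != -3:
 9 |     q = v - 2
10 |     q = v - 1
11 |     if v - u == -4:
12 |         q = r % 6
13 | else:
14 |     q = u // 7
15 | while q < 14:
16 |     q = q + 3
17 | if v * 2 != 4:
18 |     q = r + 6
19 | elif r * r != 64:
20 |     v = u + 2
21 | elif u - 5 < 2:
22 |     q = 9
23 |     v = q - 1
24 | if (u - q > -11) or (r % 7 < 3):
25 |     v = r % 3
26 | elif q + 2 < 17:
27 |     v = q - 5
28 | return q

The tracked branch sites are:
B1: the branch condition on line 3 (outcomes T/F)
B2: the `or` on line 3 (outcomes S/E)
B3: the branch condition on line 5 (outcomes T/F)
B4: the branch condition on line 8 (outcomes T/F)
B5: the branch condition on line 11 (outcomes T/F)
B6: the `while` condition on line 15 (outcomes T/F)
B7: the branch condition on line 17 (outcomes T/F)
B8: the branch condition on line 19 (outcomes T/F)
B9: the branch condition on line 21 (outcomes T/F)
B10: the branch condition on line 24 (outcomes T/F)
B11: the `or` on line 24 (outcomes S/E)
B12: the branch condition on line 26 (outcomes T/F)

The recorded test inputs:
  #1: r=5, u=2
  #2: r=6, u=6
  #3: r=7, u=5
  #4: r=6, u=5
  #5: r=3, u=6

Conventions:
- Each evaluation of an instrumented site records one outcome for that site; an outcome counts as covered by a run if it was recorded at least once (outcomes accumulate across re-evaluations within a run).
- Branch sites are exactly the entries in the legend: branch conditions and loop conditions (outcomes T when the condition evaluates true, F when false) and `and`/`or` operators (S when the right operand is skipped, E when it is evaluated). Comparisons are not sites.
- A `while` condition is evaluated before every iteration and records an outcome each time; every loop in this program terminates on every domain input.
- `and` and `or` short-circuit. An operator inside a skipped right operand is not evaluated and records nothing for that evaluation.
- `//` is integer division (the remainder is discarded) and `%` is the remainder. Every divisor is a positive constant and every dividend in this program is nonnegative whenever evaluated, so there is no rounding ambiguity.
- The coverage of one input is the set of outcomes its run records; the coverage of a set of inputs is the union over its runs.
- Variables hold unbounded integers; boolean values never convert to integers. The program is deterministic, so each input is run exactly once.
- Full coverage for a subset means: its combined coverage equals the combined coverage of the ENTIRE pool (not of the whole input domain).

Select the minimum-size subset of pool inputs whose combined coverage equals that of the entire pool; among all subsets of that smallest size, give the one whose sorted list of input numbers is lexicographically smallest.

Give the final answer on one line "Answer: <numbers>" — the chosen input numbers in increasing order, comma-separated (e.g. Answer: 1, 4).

run #1 (r=5, u=2) records B1=T, B2=S, B6=T, B6=F, B7=F, B8=T, B10=F, B11=E, B12=F
run #2 (r=6, u=6) records B1=T, B2=E, B6=T, B6=F, B7=T, B10=T, B11=S
run #3 (r=7, u=5) records B1=F, B2=E, B3=F, B4=T, B5=T, B6=T, B6=F, B7=T, B10=T, B11=S
run #4 (r=6, u=5) records B1=T, B2=E, B6=T, B6=F, B7=T, B10=T, B11=S
run #5 (r=3, u=6) records B1=T, B2=E, B6=T, B6=F, B7=T, B10=T, B11=S
pool-wide coverage (17 outcomes): B1=T, B1=F, B2=S, B2=E, B3=F, B4=T, B5=T, B6=T, B6=F, B7=T, B7=F, B8=T, B10=T, B10=F, B11=S, B11=E, B12=F
no size-1 subset reaches all 17 outcomes (best union: 10/17)
the canonical winner is {1, 3}: size 2, full 17-outcome coverage, earliest index list among size-2 covers

Answer: 1, 3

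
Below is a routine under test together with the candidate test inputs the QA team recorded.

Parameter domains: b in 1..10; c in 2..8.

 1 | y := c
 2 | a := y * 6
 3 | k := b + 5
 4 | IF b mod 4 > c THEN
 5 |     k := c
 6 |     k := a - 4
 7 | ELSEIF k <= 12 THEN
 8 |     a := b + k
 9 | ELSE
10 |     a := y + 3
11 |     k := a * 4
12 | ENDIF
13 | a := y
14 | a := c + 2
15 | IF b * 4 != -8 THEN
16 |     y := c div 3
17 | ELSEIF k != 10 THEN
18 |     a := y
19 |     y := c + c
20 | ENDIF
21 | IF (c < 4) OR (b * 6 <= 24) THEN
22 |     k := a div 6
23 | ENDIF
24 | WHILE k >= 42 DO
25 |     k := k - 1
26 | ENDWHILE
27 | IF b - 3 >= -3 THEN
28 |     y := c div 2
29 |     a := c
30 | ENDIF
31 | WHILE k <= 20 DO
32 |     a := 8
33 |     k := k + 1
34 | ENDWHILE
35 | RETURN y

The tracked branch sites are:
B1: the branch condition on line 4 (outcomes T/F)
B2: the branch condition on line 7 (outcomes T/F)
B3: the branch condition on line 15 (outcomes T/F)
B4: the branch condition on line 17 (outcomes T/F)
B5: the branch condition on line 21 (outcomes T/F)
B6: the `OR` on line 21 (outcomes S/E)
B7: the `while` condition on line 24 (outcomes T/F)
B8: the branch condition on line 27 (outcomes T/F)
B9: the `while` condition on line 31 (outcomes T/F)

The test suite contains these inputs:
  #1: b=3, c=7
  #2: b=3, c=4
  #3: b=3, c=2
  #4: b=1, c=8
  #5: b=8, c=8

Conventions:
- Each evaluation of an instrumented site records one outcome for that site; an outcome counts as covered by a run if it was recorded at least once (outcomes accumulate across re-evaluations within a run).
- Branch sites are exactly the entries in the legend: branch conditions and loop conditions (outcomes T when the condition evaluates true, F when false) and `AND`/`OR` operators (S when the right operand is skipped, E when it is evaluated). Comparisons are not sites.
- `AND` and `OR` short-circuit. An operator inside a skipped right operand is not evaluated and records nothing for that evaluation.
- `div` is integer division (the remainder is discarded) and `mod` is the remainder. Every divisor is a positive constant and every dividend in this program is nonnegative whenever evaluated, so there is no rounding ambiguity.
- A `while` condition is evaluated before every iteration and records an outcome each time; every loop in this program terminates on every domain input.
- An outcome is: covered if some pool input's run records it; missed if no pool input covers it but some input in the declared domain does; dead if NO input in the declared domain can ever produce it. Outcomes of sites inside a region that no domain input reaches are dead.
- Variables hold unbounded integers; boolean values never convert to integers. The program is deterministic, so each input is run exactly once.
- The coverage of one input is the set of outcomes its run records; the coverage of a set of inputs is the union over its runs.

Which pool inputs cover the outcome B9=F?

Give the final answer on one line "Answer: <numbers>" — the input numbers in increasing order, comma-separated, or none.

input #1 (b=3, c=7): hits B9=F
input #2 (b=3, c=4): hits B9=F
input #3 (b=3, c=2): hits B9=F
input #4 (b=1, c=8): hits B9=F
input #5 (b=8, c=8): hits B9=F

Answer: 1, 2, 3, 4, 5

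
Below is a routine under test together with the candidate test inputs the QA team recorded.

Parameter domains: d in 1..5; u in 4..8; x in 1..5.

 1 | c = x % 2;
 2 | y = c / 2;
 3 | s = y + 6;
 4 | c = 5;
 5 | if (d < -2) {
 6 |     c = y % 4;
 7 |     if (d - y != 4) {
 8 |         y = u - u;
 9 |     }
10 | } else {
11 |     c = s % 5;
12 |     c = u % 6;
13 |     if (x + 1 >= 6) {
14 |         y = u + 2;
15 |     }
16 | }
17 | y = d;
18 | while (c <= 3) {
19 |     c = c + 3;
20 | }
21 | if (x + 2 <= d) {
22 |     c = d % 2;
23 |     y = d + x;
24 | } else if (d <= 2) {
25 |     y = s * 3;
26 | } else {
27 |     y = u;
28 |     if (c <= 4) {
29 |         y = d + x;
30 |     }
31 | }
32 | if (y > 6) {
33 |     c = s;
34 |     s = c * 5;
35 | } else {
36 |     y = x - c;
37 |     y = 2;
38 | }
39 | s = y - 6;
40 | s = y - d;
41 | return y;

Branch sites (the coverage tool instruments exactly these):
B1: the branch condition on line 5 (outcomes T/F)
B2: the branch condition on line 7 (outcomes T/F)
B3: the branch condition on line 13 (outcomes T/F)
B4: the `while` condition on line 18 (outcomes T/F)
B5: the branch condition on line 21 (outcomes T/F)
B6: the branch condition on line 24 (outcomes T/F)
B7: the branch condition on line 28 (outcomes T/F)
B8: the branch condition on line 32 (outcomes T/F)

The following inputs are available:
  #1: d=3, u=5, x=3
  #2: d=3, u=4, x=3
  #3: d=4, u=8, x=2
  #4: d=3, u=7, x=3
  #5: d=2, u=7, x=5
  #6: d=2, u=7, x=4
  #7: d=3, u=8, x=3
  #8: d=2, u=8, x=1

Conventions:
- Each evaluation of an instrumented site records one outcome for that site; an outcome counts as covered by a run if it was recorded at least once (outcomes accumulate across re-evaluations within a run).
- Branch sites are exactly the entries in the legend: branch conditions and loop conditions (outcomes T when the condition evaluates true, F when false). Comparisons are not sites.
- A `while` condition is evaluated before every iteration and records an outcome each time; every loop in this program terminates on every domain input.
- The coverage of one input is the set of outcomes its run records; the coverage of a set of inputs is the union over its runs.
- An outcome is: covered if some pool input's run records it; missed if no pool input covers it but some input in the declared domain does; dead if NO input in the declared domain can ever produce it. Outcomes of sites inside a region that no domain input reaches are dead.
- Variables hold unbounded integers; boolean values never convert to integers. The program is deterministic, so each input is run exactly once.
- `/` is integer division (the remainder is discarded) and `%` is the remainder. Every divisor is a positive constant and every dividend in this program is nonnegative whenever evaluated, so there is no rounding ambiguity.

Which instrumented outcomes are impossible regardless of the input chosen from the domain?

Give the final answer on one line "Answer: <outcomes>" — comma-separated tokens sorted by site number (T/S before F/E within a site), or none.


checking every outcome against all 125 domain inputs:
  B1=T: no domain input ever produces it -> dead
  B2=T: no domain input ever produces it -> dead
  B2=F: no domain input ever produces it -> dead
  reachable outcomes have witnesses, e.g. B1=F (e.g. d=1, u=4, x=1), B3=T (e.g. d=1, u=4, x=5), B3=F (e.g. d=1, u=4, x=1), B4=T (e.g. d=1, u=6, x=1)
Answer: B1=T, B2=T, B2=F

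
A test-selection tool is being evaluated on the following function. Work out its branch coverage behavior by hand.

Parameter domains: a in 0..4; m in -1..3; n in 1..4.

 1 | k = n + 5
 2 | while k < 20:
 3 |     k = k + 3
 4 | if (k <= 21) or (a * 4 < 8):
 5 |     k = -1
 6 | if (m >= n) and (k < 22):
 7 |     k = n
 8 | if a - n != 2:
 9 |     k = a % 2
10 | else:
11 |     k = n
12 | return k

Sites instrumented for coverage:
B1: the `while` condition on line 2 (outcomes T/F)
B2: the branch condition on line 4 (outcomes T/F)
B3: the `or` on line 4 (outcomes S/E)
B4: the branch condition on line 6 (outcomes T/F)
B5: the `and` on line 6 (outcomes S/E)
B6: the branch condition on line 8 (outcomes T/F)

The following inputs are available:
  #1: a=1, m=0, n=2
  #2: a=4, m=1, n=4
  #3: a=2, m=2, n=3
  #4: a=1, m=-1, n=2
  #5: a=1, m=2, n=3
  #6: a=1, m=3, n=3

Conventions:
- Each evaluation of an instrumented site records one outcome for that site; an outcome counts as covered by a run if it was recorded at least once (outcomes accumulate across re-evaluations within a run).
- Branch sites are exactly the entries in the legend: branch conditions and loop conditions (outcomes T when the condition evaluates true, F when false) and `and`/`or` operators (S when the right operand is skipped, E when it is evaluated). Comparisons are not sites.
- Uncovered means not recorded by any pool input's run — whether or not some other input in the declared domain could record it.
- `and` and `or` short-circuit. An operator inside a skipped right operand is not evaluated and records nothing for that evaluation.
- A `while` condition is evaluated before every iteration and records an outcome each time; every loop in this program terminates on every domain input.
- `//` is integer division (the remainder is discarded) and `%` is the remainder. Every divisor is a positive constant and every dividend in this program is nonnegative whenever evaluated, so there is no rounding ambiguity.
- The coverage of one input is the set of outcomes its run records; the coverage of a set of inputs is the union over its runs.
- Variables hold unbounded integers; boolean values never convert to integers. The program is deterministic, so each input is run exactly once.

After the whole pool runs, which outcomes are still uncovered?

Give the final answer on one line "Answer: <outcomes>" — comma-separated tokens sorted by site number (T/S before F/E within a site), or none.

run #1 (a=1, m=0, n=2) runs B1->T, B1->T, B1->T, B1->T, B1->T, B1->F, B3->E, B2->T, B5->S, B4->F, B6->T; records B1=T, B1=F, B2=T, B3=E, B4=F, B5=S, B6=T
run #2 (a=4, m=1, n=4) runs B1->T, B1->T, B1->T, B1->T, B1->F, B3->S, B2->T, B5->S, B4->F, B6->T; records B1=T, B1=F, B2=T, B3=S, B4=F, B5=S, B6=T
run #3 (a=2, m=2, n=3) runs B1->T, B1->T, B1->T, B1->T, B1->F, B3->S, B2->T, B5->S, B4->F, B6->T; records B1=T, B1=F, B2=T, B3=S, B4=F, B5=S, B6=T
run #4 (a=1, m=-1, n=2) runs B1->T, B1->T, B1->T, B1->T, B1->T, B1->F, B3->E, B2->T, B5->S, B4->F, B6->T; records B1=T, B1=F, B2=T, B3=E, B4=F, B5=S, B6=T
run #5 (a=1, m=2, n=3) runs B1->T, B1->T, B1->T, B1->T, B1->F, B3->S, B2->T, B5->S, B4->F, B6->T; records B1=T, B1=F, B2=T, B3=S, B4=F, B5=S, B6=T
run #6 (a=1, m=3, n=3) runs B1->T, B1->T, B1->T, B1->T, B1->F, B3->S, B2->T, B5->E, B4->T, B6->T; records B1=T, B1=F, B2=T, B3=S, B4=T, B5=E, B6=T
union over the pool: B1=T, B1=F, B2=T, B3=S, B3=E, B4=T, B4=F, B5=S, B5=E, B6=T
uncovered (2 of 12): B2=F, B6=F

Answer: B2=F, B6=F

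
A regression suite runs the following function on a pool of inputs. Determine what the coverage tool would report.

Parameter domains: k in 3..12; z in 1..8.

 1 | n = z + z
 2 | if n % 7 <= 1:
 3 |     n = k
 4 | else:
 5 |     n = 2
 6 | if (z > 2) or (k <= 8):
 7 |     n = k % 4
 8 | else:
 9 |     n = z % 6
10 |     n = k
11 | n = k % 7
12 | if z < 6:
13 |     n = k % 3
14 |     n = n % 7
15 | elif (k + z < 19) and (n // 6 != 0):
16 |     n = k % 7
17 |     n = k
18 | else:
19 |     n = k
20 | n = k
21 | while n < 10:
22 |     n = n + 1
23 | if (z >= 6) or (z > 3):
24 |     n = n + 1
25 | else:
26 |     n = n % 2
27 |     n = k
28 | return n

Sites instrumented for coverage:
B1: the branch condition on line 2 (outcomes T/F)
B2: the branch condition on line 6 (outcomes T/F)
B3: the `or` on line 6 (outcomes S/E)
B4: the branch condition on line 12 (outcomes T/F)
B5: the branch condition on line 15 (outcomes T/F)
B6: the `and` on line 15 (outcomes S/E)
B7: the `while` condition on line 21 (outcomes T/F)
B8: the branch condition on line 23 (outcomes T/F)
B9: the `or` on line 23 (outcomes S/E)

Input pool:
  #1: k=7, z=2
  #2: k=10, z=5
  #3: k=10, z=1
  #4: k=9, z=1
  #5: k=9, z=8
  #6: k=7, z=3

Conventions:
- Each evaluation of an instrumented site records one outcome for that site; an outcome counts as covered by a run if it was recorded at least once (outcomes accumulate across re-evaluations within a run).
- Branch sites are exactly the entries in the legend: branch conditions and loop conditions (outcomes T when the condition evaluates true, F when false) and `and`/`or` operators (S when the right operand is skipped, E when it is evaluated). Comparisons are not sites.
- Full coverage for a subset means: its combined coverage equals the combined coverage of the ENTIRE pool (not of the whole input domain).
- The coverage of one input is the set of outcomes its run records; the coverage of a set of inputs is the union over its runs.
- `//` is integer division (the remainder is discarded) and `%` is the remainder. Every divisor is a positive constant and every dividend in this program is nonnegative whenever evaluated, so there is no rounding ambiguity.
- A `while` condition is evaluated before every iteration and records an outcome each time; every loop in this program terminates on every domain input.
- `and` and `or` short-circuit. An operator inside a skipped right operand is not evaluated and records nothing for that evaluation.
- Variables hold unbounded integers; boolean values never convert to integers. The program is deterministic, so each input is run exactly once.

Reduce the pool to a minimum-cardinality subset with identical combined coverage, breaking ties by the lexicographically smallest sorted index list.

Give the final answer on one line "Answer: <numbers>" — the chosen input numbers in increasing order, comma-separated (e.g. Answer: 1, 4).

run #1 (k=7, z=2) records B1=F, B2=T, B3=E, B4=T, B7=T, B7=F, B8=F, B9=E
run #2 (k=10, z=5) records B1=F, B2=T, B3=S, B4=T, B7=F, B8=T, B9=E
run #3 (k=10, z=1) records B1=F, B2=F, B3=E, B4=T, B7=F, B8=F, B9=E
run #4 (k=9, z=1) records B1=F, B2=F, B3=E, B4=T, B7=T, B7=F, B8=F, B9=E
run #5 (k=9, z=8) records B1=F, B2=T, B3=S, B4=F, B5=F, B6=E, B7=T, B7=F, B8=T, B9=S
run #6 (k=7, z=3) records B1=F, B2=T, B3=S, B4=T, B7=T, B7=F, B8=F, B9=E
together the pool reaches 15 outcomes: B1=F, B2=T, B2=F, B3=S, B3=E, B4=T, B4=F, B5=F, B6=E, B7=T, B7=F, B8=T, B8=F, B9=S, B9=E
every size-1 subset falls short of the 15 outcomes (best: 10/15)
at size 2, {3, 5} reaches all 15 outcomes; every lexicographically earlier size-2 subset fails

Answer: 3, 5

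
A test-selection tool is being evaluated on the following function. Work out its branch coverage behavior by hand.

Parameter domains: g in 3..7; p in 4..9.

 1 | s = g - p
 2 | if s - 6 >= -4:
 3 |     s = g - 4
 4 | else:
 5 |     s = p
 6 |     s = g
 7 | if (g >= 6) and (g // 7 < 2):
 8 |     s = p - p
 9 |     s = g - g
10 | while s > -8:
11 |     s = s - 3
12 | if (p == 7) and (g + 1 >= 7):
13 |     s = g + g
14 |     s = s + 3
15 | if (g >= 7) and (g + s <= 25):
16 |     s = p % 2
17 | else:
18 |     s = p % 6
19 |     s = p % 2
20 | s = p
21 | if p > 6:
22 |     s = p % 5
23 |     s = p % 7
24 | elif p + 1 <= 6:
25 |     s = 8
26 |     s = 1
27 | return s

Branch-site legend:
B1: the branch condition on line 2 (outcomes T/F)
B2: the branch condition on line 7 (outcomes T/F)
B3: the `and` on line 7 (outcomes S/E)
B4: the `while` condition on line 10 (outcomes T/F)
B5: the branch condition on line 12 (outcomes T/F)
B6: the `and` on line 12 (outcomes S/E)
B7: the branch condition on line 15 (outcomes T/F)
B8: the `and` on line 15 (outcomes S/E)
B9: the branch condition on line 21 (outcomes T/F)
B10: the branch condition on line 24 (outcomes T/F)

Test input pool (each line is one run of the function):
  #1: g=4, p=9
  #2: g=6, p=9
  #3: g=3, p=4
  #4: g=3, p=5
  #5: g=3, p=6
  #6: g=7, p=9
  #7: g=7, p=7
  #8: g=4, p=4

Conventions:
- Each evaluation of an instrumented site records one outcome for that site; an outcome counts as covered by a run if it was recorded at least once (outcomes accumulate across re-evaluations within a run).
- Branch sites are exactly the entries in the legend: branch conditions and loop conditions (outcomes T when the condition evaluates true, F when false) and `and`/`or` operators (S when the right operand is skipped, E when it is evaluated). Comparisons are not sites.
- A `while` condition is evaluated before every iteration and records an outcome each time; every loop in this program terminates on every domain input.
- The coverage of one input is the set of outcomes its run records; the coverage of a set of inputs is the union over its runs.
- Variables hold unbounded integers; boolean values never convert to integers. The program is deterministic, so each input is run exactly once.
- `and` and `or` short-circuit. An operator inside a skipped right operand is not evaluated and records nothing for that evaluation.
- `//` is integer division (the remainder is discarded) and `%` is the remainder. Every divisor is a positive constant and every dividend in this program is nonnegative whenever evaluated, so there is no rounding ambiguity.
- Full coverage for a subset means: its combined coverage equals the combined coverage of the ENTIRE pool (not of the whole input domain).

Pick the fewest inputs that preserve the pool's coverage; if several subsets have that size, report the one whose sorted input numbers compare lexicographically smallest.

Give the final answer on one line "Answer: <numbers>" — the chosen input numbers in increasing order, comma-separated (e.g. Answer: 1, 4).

run #1 (g=4, p=9) runs B1->F, B3->S, B2->F, B4->T, B4->T, B4->T, B4->T, B4->F, B6->S, B5->F, B8->S, B7->F, B9->T; records B1=F, B2=F, B3=S, B4=T, B4=F, B5=F, B6=S, B7=F, B8=S, B9=T
run #2 (g=6, p=9) runs B1->F, B3->E, B2->T, B4->T, B4->T, B4->T, B4->F, B6->S, B5->F, B8->S, B7->F, B9->T; records B1=F, B2=T, B3=E, B4=T, B4=F, B5=F, B6=S, B7=F, B8=S, B9=T
run #3 (g=3, p=4) runs B1->F, B3->S, B2->F, B4->T, B4->T, B4->T, B4->T, B4->F, B6->S, B5->F, B8->S, B7->F, B9->F, B10->T; records B1=F, B2=F, B3=S, B4=T, B4=F, B5=F, B6=S, B7=F, B8=S, B9=F, B10=T
run #4 (g=3, p=5) runs B1->F, B3->S, B2->F, B4->T, B4->T, B4->T, B4->T, B4->F, B6->S, B5->F, B8->S, B7->F, B9->F, B10->T; records B1=F, B2=F, B3=S, B4=T, B4=F, B5=F, B6=S, B7=F, B8=S, B9=F, B10=T
run #5 (g=3, p=6) runs B1->F, B3->S, B2->F, B4->T, B4->T, B4->T, B4->T, B4->F, B6->S, B5->F, B8->S, B7->F, B9->F, B10->F; records B1=F, B2=F, B3=S, B4=T, B4=F, B5=F, B6=S, B7=F, B8=S, B9=F, B10=F
run #6 (g=7, p=9) runs B1->F, B3->E, B2->T, B4->T, B4->T, B4->T, B4->F, B6->S, B5->F, B8->E, B7->T, B9->T; records B1=F, B2=T, B3=E, B4=T, B4=F, B5=F, B6=S, B7=T, B8=E, B9=T
run #7 (g=7, p=7) runs B1->F, B3->E, B2->T, B4->T, B4->T, B4->T, B4->F, B6->E, B5->T, B8->E, B7->T, B9->T; records B1=F, B2=T, B3=E, B4=T, B4=F, B5=T, B6=E, B7=T, B8=E, B9=T
run #8 (g=4, p=4) runs B1->F, B3->S, B2->F, B4->T, B4->T, B4->T, B4->T, B4->F, B6->S, B5->F, B8->S, B7->F, B9->F, B10->T; records B1=F, B2=F, B3=S, B4=T, B4=F, B5=F, B6=S, B7=F, B8=S, B9=F, B10=T
union over all inputs: B1=F, B2=T, B2=F, B3=S, B3=E, B4=T, B4=F, B5=T, B5=F, B6=S, B6=E, B7=T, B7=F, B8=S, B8=E, B9=T, B9=F, B10=T, B10=F (19 outcomes)
checked all size-1 subsets: none covers 19 outcomes (max 11/19)
checked all size-2 subsets: none covers 19 outcomes (max 18/19)
at size 3, {3, 5, 7} reaches all 19 outcomes; every lexicographically earlier size-3 subset fails

Answer: 3, 5, 7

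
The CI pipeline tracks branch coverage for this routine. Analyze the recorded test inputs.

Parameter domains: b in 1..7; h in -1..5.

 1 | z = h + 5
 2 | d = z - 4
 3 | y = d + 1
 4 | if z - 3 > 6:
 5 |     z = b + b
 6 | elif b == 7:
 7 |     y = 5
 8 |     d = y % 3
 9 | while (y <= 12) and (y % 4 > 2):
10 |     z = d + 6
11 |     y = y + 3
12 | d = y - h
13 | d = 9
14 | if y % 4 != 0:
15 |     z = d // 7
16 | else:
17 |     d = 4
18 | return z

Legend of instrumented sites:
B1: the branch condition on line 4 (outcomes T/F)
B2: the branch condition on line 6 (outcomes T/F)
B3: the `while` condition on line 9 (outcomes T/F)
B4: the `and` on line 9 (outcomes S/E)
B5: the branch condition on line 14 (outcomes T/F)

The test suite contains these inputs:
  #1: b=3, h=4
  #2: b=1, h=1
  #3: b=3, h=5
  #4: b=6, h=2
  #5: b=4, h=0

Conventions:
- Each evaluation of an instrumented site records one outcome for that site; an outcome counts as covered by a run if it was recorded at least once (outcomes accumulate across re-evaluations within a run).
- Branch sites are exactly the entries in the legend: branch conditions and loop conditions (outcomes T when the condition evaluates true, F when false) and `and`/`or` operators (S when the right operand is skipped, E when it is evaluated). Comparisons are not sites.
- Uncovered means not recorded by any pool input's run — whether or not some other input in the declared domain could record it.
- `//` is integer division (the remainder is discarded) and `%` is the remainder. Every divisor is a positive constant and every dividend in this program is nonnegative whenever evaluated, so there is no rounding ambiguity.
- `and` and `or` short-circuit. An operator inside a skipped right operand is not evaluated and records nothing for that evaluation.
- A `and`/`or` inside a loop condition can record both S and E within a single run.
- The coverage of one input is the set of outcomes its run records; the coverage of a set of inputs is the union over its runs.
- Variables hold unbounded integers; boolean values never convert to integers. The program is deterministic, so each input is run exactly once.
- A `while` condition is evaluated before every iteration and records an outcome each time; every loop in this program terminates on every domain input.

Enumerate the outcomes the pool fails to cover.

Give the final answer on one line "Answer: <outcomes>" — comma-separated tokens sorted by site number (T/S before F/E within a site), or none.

#1 (b=3, h=4) -> B1->F, B2->F, B4->E, B3->F, B5->T; covered: B1=F, B2=F, B3=F, B4=E, B5=T
#2 (b=1, h=1) -> B1->F, B2->F, B4->E, B3->T, B4->E, B3->F, B5->T; covered: B1=F, B2=F, B3=T, B3=F, B4=E, B5=T
#3 (b=3, h=5) -> B1->T, B4->E, B3->T, B4->E, B3->F, B5->T; covered: B1=T, B3=T, B3=F, B4=E, B5=T
#4 (b=6, h=2) -> B1->F, B2->F, B4->E, B3->F, B5->F; covered: B1=F, B2=F, B3=F, B4=E, B5=F
#5 (b=4, h=0) -> B1->F, B2->F, B4->E, B3->F, B5->T; covered: B1=F, B2=F, B3=F, B4=E, B5=T
union over the pool: B1=T, B1=F, B2=F, B3=T, B3=F, B4=E, B5=T, B5=F
uncovered (2 of 10): B2=T, B4=S

Answer: B2=T, B4=S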